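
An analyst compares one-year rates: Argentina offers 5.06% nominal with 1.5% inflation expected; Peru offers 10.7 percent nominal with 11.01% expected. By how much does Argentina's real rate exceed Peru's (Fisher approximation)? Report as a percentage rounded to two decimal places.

Argentina: 5.06% − 1.5% = 3.560%
Peru: 10.7% − 11.01% = -0.310%
Differential = 3.870% → 3.87%.

3.87%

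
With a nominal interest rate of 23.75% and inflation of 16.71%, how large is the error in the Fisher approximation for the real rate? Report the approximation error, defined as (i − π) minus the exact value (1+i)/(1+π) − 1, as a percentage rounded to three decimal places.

1.008%

Approximate: r ≈ 23.750% − 16.710% = 7.0400%
Exact: (1 + 0.2375)/(1 + 0.1671) − 1 = 6.0320%
Error = 7.0400% − 6.0320% = 1.0080% → 1.008%.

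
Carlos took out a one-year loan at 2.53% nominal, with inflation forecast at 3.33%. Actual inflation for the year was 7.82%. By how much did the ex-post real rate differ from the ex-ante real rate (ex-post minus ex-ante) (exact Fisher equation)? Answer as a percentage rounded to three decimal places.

-4.132%

Ex-ante: (1 + 0.0253)/(1 + 0.0333) − 1 = -0.7742%
Ex-post: (1 + 0.0253)/(1 + 0.0782) − 1 = -4.9063%
Difference (ex-post − ex-ante) = -4.1321% → -4.132%.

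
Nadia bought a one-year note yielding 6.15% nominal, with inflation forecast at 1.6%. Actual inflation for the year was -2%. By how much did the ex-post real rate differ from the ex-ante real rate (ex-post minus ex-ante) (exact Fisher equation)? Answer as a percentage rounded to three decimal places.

Ex-ante: (1 + 0.0615)/(1 + 0.0160) − 1 = 4.4783%
Ex-post: (1 + 0.0615)/(1 − 0.0200) − 1 = 8.3163%
Difference (ex-post − ex-ante) = 3.8380% → 3.838%.

3.838%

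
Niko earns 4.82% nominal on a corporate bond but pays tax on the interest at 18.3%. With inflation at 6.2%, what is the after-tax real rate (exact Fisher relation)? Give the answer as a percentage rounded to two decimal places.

-2.13%

After-tax nominal return = 4.82% × (1 − 0.183) = 3.93794%.
1 + r = 1.0393794 / 1.06200 = 0.978700
After-tax real rate = 0.978700 − 1 → -2.13%.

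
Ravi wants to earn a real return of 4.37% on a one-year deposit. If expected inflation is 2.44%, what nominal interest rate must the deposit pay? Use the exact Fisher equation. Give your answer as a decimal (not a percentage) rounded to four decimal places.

0.0692

(1 + i) = (1 + r)(1 + π) = 1.04370 × 1.02440 = 1.06916628
i = 1.06916628 − 1, so the required nominal rate is 0.0692.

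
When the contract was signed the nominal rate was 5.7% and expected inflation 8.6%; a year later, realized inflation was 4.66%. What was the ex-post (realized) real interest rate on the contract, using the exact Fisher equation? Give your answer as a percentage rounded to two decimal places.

Ex-post: (1 + 0.0570)/(1 + 0.0466) − 1 = 0.9937%
So the realized real rate is 0.99%.

0.99%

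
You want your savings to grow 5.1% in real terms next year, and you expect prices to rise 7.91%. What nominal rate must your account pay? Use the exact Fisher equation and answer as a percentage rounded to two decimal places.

(1 + i) = (1 + r)(1 + π) = 1.05100 × 1.07910 = 1.1341341
i = 1.1341341 − 1, so the required nominal rate is 13.41%.

13.41%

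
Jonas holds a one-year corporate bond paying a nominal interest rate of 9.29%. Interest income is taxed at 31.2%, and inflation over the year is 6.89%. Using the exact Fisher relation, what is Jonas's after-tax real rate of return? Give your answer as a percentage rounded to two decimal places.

After-tax nominal return = 9.29% × (1 − 0.312) = 6.39152%.
1 + r = 1.0639152 / 1.06890 = 0.995337
After-tax real rate = 0.995337 − 1 → -0.47%.

-0.47%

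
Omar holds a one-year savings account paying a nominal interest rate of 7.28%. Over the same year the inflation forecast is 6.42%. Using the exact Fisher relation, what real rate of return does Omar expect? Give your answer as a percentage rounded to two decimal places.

0.81%

1 + r = 1.07280 / 1.06420 = 1.008081
r = 1.008081 − 1 = 0.8081%, i.e. 0.81%.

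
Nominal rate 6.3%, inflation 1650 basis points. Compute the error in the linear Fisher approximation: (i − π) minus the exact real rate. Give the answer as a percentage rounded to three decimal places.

Approximate: r ≈ 6.300% − 16.500% = -10.2000%
Exact: (1 + 0.0630)/(1 + 0.1650) − 1 = -8.7554%
Error = -10.2000% − (-8.7554%) = -1.4446% → -1.445%.

-1.445%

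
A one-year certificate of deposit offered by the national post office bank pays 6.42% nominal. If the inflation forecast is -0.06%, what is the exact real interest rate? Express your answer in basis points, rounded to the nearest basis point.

648 basis points

1 + r = 1.06420 / 0.99940 = 1.064839
r = 1.064839 − 1 = 6.4839%, i.e. 648 basis points.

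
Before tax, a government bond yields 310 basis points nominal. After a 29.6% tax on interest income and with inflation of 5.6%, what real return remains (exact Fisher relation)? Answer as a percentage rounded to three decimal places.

-3.236%

After-tax nominal return = 3.1% × (1 − 0.296) = 2.1824%.
1 + r = 1.021824 / 1.05600 = 0.967636
After-tax real rate = 0.967636 − 1 → -3.236%.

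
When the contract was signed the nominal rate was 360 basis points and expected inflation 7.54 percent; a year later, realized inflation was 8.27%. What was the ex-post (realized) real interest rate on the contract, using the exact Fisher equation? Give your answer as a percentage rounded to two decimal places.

Ex-post: (1 + 0.0360)/(1 + 0.0827) − 1 = -4.3133%
So the realized real rate is -4.31%.

-4.31%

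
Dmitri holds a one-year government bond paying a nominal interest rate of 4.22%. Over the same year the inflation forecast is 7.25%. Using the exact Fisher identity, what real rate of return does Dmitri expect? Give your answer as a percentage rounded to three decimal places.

-2.825%

By the Fisher identity, 1 + r = (1 + i)/(1 + π).
1 + r = 1.04220 / 1.07250 = 0.971748
r = 0.971748 − 1 = -2.8252%, i.e. -2.825%.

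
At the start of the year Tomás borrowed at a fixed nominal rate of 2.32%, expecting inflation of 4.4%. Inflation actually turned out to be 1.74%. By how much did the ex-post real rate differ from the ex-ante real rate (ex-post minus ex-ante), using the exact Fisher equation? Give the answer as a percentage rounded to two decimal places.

2.56%

Ex-ante: (1 + 0.0232)/(1 + 0.0440) − 1 = -1.9923%
Ex-post: (1 + 0.0232)/(1 + 0.0174) − 1 = 0.5701%
Difference (ex-post − ex-ante) = 2.5624% → 2.56%.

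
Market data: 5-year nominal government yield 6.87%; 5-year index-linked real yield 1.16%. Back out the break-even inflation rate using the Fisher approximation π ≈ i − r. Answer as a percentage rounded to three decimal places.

5.710%

π ≈ i − r = 6.87% − 1.16% → 5.710%.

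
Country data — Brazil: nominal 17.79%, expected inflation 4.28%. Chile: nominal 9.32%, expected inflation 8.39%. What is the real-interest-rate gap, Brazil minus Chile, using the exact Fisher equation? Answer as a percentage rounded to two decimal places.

12.10%

Brazil: (1 + 0.1779)/(1 + 0.0428) − 1 = 12.9555%
Chile: (1 + 0.0932)/(1 + 0.0839) − 1 = 0.8580%
Differential = 12.9555% − 0.8580% = 12.0975% → 12.10%.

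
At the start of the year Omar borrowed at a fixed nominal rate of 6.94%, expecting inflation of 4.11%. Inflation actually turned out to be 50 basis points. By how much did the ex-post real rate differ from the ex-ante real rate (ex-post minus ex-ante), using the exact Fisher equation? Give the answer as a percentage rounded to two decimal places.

3.69%

Ex-ante: (1 + 0.0694)/(1 + 0.0411) − 1 = 2.7183%
Ex-post: (1 + 0.0694)/(1 + 0.0050) − 1 = 6.4080%
Difference (ex-post − ex-ante) = 3.6897% → 3.69%.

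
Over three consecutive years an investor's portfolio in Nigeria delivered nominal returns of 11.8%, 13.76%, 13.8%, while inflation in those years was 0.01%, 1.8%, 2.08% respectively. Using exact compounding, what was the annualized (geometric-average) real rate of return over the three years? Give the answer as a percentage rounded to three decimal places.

11.673%

Nominal growth factor = 1.1180 × 1.1376 × 1.1380 = 1.44735028
Price-level growth factor = 1.0001 × 1.0180 × 1.0208 = 1.03927832
Real growth factor = 1.44735028 / 1.03927832 = 1.39264935
Annualized real rate = 1.39264935^(1/3) − 1 = 11.6728% → 11.673%.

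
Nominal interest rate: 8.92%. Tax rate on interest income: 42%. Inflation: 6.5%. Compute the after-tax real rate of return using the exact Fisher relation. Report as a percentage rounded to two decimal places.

-1.25%

After-tax nominal return = 8.92% × (1 − 0.42) = 5.1736%.
1 + r = 1.051736 / 1.06500 = 0.987546
After-tax real rate = 0.987546 − 1 → -1.25%.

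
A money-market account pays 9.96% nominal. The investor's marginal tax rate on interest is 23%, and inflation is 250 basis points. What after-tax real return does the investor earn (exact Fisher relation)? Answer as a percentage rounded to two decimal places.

After-tax nominal return = 9.96% × (1 − 0.23) = 7.6692%.
1 + r = 1.076692 / 1.02500 = 1.050431
After-tax real rate = 1.050431 − 1 → 5.04%.

5.04%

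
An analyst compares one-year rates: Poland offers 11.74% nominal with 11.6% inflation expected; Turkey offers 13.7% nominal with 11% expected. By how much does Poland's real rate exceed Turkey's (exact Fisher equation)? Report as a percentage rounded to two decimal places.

Poland: (1 + 0.1174)/(1 + 0.1160) − 1 = 0.1254%
Turkey: (1 + 0.1370)/(1 + 0.1100) − 1 = 2.4324%
Differential = 0.1254% − 2.4324% = -2.3070% → -2.31%.

-2.31%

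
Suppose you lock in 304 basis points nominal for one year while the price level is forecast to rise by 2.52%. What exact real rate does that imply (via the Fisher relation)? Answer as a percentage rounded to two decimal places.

0.51%

By the Fisher relation, 1 + r = (1 + i)/(1 + π).
1 + r = 1.03040 / 1.02520 = 1.005072
r = 1.005072 − 1 = 0.5072%, i.e. 0.51%.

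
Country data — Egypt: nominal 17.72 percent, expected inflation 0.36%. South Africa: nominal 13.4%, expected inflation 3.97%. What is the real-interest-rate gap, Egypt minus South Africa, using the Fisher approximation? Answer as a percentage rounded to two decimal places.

7.93%

Egypt: 17.72% − 0.36% = 17.360%
South Africa: 13.4% − 3.97% = 9.430%
Differential = 7.930% → 7.93%.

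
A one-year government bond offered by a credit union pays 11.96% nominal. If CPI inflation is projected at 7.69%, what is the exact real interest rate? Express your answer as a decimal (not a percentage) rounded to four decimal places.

0.0397

By the Fisher relation, 1 + r = (1 + i)/(1 + π).
1 + r = 1.11960 / 1.07690 = 1.039651
r = 1.039651 − 1 = 3.9651%, i.e. 0.0397.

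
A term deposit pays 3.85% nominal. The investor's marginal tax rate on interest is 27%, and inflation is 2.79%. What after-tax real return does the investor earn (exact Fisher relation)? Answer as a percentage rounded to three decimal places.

After-tax nominal return = 3.85% × (1 − 0.27) = 2.8105%.
1 + r = 1.028105 / 1.02790 = 1.000199
After-tax real rate = 1.000199 − 1 → 0.020%.

0.020%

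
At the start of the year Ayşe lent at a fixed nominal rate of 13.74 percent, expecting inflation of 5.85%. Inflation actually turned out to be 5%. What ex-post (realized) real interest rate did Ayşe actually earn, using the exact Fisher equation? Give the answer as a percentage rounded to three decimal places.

Ex-post: (1 + 0.1374)/(1 + 0.0500) − 1 = 8.3238%
So the realized real rate is 8.324%.

8.324%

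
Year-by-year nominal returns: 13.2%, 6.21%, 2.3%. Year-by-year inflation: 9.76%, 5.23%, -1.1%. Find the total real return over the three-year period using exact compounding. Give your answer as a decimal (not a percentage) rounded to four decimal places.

0.0767

Nominal growth factor = 1.1320 × 1.0621 × 1.0230 = 1.229950
Price-level growth factor = 1.0976 × 1.0523 × 0.9890 = 1.142299
Real growth factor = 1.229950 / 1.142299 = 1.076732
Total real return = 1.076732 − 1 → 0.0767.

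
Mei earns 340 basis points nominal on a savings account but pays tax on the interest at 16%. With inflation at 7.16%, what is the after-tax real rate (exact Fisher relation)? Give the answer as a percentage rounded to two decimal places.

-4.02%

After-tax nominal return = 3.4% × (1 − 0.16) = 2.8560%.
1 + r = 1.02856 / 1.07160 = 0.959836
After-tax real rate = 0.959836 − 1 → -4.02%.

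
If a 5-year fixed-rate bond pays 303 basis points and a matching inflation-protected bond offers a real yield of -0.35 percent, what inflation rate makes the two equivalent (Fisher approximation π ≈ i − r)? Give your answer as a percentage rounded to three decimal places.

π ≈ i − r = 3.03% − (-0.35%) → 3.380%.

3.380%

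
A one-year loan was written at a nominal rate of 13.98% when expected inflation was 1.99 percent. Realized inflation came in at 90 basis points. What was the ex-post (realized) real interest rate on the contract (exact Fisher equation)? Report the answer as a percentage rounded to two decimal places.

12.96%

Ex-post: (1 + 0.1398)/(1 + 0.0090) − 1 = 12.9633%
So the realized real rate is 12.96%.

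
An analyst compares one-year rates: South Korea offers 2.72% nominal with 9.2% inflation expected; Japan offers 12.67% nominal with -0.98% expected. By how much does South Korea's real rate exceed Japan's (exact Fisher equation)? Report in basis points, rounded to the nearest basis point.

-1972 basis points

South Korea: (1 + 0.0272)/(1 + 0.0920) − 1 = -5.9341%
Japan: (1 + 0.1267)/(1 − 0.0098) − 1 = 13.7851%
Differential = -5.9341% − 13.7851% = -19.7192% → -1972 basis points.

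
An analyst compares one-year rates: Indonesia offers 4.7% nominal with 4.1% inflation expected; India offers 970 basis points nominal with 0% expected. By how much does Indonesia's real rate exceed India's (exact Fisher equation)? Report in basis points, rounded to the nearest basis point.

-912 basis points

Indonesia: (1 + 0.0470)/(1 + 0.0410) − 1 = 0.5764%
India: (1 + 0.0970)/(1 + 0.0000) − 1 = 9.7000%
Differential = 0.5764% − 9.7000% = -9.1236% → -912 basis points.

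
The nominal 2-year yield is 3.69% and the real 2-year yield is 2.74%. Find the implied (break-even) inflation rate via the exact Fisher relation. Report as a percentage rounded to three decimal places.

0.925%

(1 + π) = (1 + i)/(1 + r) = 1.03690 / 1.02740 = 1.009247
Break-even inflation = 1.009247 − 1 → 0.925%.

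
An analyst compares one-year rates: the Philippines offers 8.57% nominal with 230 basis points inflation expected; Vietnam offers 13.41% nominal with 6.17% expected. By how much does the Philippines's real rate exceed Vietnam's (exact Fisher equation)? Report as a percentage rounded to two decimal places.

-0.69%

The Philippines: (1 + 0.0857)/(1 + 0.0230) − 1 = 6.1290%
Vietnam: (1 + 0.1341)/(1 + 0.0617) − 1 = 6.8193%
Differential = 6.1290% − 6.8193% = -0.6902% → -0.69%.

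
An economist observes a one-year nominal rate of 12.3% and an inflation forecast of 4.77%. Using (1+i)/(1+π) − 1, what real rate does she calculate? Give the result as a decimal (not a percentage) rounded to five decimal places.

0.07187

By the Fisher identity, 1 + r = (1 + i)/(1 + π).
1 + r = 1.12300 / 1.04770 = 1.071872
r = 1.071872 − 1 = 7.1872%, i.e. 0.07187.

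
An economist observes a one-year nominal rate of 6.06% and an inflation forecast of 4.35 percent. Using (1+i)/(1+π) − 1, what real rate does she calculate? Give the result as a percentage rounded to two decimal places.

1.64%

By the Fisher identity, 1 + r = (1 + i)/(1 + π).
1 + r = 1.06060 / 1.04350 = 1.016387
r = 1.016387 − 1 = 1.6387%, i.e. 1.64%.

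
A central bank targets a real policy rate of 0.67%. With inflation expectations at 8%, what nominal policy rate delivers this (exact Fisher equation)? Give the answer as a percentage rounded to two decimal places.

8.72%

(1 + i) = (1 + r)(1 + π) = 1.00670 × 1.08000 = 1.087236
i = 1.087236 − 1, so the required nominal rate is 8.72%.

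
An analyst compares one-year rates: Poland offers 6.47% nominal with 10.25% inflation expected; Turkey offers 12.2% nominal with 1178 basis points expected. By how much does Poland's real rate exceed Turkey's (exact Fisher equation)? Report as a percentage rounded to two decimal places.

-3.80%

Poland: (1 + 0.0647)/(1 + 0.1025) − 1 = -3.4286%
Turkey: (1 + 0.1220)/(1 + 0.1178) − 1 = 0.3757%
Differential = -3.4286% − 0.3757% = -3.8043% → -3.80%.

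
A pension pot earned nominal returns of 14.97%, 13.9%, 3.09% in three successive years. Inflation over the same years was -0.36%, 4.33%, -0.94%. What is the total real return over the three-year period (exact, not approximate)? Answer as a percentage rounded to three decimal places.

Compound the nominal returns: 1.1497 × 1.1390 × 1.0309 = 1.349972.
Compound inflation: 0.9964 × 1.0433 × 0.9906 = 1.029772.
Deflate: 1.349972 / 1.029772 = 1.310942.
Total real return = 1.310942 − 1 → 31.094%.

31.094%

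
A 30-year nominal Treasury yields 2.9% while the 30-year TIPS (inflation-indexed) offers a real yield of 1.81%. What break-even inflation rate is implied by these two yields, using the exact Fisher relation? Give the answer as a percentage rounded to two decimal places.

(1 + π) = (1 + i)/(1 + r) = 1.02900 / 1.01810 = 1.010706
Break-even inflation = 1.010706 − 1 → 1.07%.

1.07%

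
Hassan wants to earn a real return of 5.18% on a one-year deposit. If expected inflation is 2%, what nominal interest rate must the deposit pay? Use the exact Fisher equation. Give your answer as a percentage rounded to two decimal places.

7.28%

(1 + i) = (1 + r)(1 + π) = 1.05180 × 1.02000 = 1.072836
i = 1.072836 − 1, so the required nominal rate is 7.28%.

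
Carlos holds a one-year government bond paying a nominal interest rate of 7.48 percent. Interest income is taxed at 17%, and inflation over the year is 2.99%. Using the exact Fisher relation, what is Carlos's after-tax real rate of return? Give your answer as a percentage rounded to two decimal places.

After-tax nominal return = 7.48% × (1 − 0.17) = 6.2084%.
1 + r = 1.062084 / 1.02990 = 1.0312496
After-tax real rate = 1.0312496 − 1 → 3.12%.

3.12%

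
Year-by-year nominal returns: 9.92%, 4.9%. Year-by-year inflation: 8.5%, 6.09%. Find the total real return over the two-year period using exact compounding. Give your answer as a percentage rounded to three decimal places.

Compound the nominal returns: 1.0992 × 1.0490 = 1.153061.
Compound inflation: 1.0850 × 1.0609 = 1.151077.
Deflate: 1.153061 / 1.151077 = 1.001724.
Total real return = 1.001724 − 1 → 0.172%.

0.172%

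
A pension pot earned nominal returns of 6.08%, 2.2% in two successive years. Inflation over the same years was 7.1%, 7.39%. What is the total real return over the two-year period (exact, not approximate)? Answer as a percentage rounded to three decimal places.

-5.739%

Nominal growth factor = 1.0608 × 1.0220 = 1.084138
Price-level growth factor = 1.0710 × 1.0739 = 1.150147
Real growth factor = 1.084138 / 1.150147 = 0.942608
Total real return = 0.942608 − 1 → -5.739%.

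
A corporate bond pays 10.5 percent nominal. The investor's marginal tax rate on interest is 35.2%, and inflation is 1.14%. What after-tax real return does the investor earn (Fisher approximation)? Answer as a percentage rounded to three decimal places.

5.664%

After-tax nominal return = 10.5% × (1 − 0.352) = 6.8040%.
r ≈ 6.8040% − 1.14% → 5.664%.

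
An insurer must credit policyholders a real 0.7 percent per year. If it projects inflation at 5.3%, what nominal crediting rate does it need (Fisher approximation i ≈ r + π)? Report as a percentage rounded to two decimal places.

i ≈ r + π = 0.7% + 5.3% = 6.00%.

6.00%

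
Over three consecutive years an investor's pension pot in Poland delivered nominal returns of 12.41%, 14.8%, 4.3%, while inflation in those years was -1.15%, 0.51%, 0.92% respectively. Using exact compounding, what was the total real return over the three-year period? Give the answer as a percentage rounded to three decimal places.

Nominal growth factor = 1.1241 × 1.1480 × 1.0430 = 1.345957
Price-level growth factor = 0.9885 × 1.0051 × 1.0092 = 1.002682
Real growth factor = 1.345957 / 1.002682 = 1.342357
Total real return = 1.342357 − 1 → 34.236%.

34.236%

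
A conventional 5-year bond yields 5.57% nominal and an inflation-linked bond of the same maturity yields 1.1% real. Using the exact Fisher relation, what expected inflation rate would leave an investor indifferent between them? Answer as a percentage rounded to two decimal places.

4.42%

(1 + π) = (1 + i)/(1 + r) = 1.05570 / 1.01100 = 1.044214
Break-even inflation = 1.044214 − 1 → 4.42%.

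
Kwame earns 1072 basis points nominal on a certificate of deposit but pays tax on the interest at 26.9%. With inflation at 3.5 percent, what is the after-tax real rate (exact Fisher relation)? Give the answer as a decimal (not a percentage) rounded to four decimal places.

0.0419

After-tax nominal return = 10.72% × (1 − 0.269) = 7.83632%.
1 + r = 1.0783632 / 1.03500 = 1.041897
After-tax real rate = 1.041897 − 1 → 0.0419.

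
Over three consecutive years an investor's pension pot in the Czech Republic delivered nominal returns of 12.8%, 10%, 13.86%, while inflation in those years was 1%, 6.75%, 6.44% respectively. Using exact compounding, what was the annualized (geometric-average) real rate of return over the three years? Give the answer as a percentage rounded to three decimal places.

7.175%

Nominal growth factor = 1.1280 × 1.1000 × 1.1386 = 1.41277488
Price-level growth factor = 1.0100 × 1.0675 × 1.0644 = 1.14760947
Real growth factor = 1.41277488 / 1.14760947 = 1.23105892
Annualized real rate = 1.23105892^(1/3) − 1 = 7.1749% → 7.175%.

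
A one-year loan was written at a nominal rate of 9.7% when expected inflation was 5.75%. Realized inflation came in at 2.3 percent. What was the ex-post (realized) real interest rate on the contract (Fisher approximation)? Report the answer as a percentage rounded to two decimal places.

7.40%

Ex-post: 9.7% − 2.3% = 7.400%
So the realized real rate is 7.40%.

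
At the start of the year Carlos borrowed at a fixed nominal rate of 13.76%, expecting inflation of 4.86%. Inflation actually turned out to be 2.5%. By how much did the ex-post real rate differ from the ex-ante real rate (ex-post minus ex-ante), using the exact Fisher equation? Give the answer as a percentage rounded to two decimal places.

Ex-ante: (1 + 0.1376)/(1 + 0.0486) − 1 = 8.4875%
Ex-post: (1 + 0.1376)/(1 + 0.0250) − 1 = 10.9854%
Difference (ex-post − ex-ante) = 2.4979% → 2.50%.

2.50%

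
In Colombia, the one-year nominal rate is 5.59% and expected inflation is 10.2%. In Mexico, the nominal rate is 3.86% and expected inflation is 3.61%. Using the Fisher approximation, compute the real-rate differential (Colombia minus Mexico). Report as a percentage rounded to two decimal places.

Colombia: 5.59% − 10.2% = -4.610%
Mexico: 3.86% − 3.61% = 0.250%
Differential = -4.860% → -4.86%.

-4.86%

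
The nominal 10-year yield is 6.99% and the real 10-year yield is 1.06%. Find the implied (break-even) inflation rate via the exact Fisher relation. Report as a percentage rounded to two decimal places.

5.87%

(1 + π) = (1 + i)/(1 + r) = 1.06990 / 1.01060 = 1.058678
Break-even inflation = 1.058678 − 1 → 5.87%.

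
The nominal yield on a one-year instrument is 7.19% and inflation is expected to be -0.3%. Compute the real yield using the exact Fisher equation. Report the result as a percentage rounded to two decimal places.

By the Fisher relation, 1 + r = (1 + i)/(1 + π).
1 + r = 1.07190 / 0.99700 = 1.075125
r = 1.075125 − 1 = 7.5125%, i.e. 7.51%.

7.51%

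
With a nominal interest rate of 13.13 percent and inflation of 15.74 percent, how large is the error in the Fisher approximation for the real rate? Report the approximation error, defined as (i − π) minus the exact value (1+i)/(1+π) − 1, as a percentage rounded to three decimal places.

-0.355%

Approximate: r ≈ 13.130% − 15.740% = -2.6100%
Exact: (1 + 0.1313)/(1 + 0.1574) − 1 = -2.2551%
Error = -2.6100% − (-2.2551%) = -0.3549% → -0.355%.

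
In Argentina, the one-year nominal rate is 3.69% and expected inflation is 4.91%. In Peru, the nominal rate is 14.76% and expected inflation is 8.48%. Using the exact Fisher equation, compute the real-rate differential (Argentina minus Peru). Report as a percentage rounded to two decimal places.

Argentina: (1 + 0.0369)/(1 + 0.0491) − 1 = -1.1629%
Peru: (1 + 0.1476)/(1 + 0.0848) − 1 = 5.7891%
Differential = -1.1629% − 5.7891% = -6.9520% → -6.95%.

-6.95%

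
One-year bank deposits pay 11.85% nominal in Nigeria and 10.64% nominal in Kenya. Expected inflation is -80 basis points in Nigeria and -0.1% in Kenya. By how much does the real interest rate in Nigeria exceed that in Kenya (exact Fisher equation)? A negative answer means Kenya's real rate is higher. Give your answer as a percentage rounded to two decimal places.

2.00%

Nigeria: (1 + 0.1185)/(1 − 0.0080) − 1 = 12.7520%
Kenya: (1 + 0.1064)/(1 − 0.0010) − 1 = 10.7508%
Differential = 12.7520% − 10.7508% = 2.0013% → 2.00%.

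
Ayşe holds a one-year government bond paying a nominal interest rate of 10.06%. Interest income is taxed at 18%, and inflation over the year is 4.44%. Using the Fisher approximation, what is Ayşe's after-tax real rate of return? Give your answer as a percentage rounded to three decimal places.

After-tax nominal return = 10.06% × (1 − 0.18) = 8.2492%.
r ≈ 8.2492% − 4.44% → 3.809%.

3.809%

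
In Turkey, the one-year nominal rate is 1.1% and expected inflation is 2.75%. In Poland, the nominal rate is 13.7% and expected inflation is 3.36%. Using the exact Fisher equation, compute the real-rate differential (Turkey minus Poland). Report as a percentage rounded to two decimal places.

-11.61%

Turkey: (1 + 0.0110)/(1 + 0.0275) − 1 = -1.6058%
Poland: (1 + 0.1370)/(1 + 0.0336) − 1 = 10.0039%
Differential = -1.6058% − 10.0039% = -11.6097% → -11.61%.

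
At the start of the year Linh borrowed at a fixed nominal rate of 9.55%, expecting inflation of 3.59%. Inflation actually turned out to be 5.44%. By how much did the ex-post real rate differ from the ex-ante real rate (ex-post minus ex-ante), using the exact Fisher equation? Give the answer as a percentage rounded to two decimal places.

Ex-ante: (1 + 0.0955)/(1 + 0.0359) − 1 = 5.7535%
Ex-post: (1 + 0.0955)/(1 + 0.0544) − 1 = 3.8980%
Difference (ex-post − ex-ante) = -1.8555% → -1.86%.

-1.86%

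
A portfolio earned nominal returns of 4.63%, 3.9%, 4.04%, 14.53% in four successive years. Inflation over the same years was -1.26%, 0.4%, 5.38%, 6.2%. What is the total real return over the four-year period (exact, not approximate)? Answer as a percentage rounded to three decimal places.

Nominal growth factor = 1.0463 × 1.0390 × 1.0404 × 1.1453 = 1.295363
Price-level growth factor = 0.9874 × 1.0040 × 1.0538 × 1.0620 = 1.109455
Real growth factor = 1.295363 / 1.109455 = 1.167567
Total real return = 1.167567 − 1 → 16.757%.

16.757%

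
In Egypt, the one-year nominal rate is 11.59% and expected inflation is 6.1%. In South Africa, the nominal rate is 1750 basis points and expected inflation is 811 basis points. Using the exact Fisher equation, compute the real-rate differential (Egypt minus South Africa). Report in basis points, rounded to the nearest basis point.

-351 basis points

Egypt: (1 + 0.1159)/(1 + 0.0610) − 1 = 5.1744%
South Africa: (1 + 0.1750)/(1 + 0.0811) − 1 = 8.6856%
Differential = 5.1744% − 8.6856% = -3.5112% → -351 basis points.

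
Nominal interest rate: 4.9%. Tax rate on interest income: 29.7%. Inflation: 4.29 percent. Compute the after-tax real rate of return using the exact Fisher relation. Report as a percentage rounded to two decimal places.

-0.81%

After-tax nominal return = 4.9% × (1 − 0.297) = 3.4447%.
1 + r = 1.034447 / 1.04290 = 0.991895
After-tax real rate = 0.991895 − 1 → -0.81%.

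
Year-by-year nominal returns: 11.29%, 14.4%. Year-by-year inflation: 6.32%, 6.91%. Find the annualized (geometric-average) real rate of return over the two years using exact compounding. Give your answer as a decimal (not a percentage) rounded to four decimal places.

Nominal growth factor = 1.1129 × 1.1440 = 1.27315760
Price-level growth factor = 1.0632 × 1.0691 = 1.13666712
Real growth factor = 1.27315760 / 1.13666712 = 1.12007955
Annualized real rate = 1.12007955^(1/2) − 1 = 5.8338% → 0.0583.

0.0583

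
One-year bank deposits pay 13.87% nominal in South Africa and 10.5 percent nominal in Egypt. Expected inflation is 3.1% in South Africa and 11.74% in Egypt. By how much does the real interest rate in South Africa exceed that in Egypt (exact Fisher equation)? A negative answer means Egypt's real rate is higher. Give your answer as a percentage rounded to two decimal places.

South Africa: (1 + 0.1387)/(1 + 0.0310) − 1 = 10.4462%
Egypt: (1 + 0.1050)/(1 + 0.1174) − 1 = -1.1097%
Differential = 10.4462% − (-1.1097%) = 11.5559% → 11.56%.

11.56%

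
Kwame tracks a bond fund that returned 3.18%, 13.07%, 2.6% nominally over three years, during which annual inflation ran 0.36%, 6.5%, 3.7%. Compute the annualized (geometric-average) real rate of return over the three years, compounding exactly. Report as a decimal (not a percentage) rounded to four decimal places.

Nominal growth factor = 1.0318 × 1.1307 × 1.0260 = 1.19698932
Price-level growth factor = 1.0036 × 1.0650 × 1.0370 = 1.10838086
Real growth factor = 1.19698932 / 1.10838086 = 1.07994406
Annualized real rate = 1.07994406^(1/3) − 1 = 2.5968% → 0.0260.

0.0260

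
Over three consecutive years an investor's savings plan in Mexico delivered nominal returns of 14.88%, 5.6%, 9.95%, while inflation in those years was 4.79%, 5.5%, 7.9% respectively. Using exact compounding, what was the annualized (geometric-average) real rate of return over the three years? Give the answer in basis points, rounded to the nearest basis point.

Nominal growth factor = 1.1488 × 1.0560 × 1.0995 = 1.33383951
Price-level growth factor = 1.0479 × 1.0550 × 1.0790 = 1.19287173
Real growth factor = 1.33383951 / 1.19287173 = 1.11817514
Annualized real rate = 1.11817514^(1/3) − 1 = 3.7934% → 379 basis points.

379 basis points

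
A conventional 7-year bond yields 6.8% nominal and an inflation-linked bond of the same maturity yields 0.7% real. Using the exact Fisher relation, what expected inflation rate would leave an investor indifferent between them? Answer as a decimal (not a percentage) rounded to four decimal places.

(1 + π) = (1 + i)/(1 + r) = 1.06800 / 1.00700 = 1.060576
Break-even inflation = 1.060576 − 1 → 0.0606.

0.0606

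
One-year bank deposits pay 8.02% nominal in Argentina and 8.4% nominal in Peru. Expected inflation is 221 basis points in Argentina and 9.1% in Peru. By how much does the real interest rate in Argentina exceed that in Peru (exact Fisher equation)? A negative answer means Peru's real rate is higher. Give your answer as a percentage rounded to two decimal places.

Argentina: (1 + 0.0802)/(1 + 0.0221) − 1 = 5.6844%
Peru: (1 + 0.0840)/(1 + 0.0910) − 1 = -0.6416%
Differential = 5.6844% − (-0.6416%) = 6.3260% → 6.33%.

6.33%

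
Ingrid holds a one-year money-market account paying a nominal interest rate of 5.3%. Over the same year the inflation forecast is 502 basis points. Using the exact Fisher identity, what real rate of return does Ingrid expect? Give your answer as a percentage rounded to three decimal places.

By the Fisher identity, 1 + r = (1 + i)/(1 + π).
1 + r = 1.05300 / 1.05020 = 1.002666
r = 1.002666 − 1 = 0.2666%, i.e. 0.267%.

0.267%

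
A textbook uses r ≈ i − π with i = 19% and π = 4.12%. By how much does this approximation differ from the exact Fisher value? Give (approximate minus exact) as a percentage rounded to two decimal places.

0.59%

Approximate: r ≈ 19.000% − 4.120% = 14.8800%
Exact: (1 + 0.1900)/(1 + 0.0412) − 1 = 14.2912%
Error = 14.8800% − 14.2912% = 0.5888% → 0.59%.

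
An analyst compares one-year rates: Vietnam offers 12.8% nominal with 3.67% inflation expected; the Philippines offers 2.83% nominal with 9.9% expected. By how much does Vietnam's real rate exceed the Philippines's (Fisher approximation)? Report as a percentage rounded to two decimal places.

Vietnam: 12.8% − 3.67% = 9.130%
The Philippines: 2.83% − 9.9% = -7.070%
Differential = 16.200% → 16.20%.

16.20%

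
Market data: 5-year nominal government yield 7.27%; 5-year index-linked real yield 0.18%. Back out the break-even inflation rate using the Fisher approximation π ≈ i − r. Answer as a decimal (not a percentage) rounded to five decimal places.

0.07090

π ≈ i − r = 7.27% − 0.18% → 0.07090.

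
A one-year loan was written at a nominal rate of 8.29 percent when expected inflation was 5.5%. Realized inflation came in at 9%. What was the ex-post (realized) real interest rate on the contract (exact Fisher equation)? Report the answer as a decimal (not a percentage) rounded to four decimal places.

Ex-post: (1 + 0.0829)/(1 + 0.0900) − 1 = -0.6514%
So the realized real rate is -0.0065.

-0.0065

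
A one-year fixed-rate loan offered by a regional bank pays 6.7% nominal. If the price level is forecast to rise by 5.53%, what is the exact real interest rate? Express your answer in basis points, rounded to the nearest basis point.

1 + r = 1.06700 / 1.05530 = 1.011087
r = 1.011087 − 1 = 1.1087%, i.e. 111 basis points.

111 basis points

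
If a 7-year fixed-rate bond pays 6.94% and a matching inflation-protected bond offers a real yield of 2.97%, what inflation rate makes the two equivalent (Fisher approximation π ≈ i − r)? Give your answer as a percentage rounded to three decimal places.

3.970%

π ≈ i − r = 6.94% − 2.97% → 3.970%.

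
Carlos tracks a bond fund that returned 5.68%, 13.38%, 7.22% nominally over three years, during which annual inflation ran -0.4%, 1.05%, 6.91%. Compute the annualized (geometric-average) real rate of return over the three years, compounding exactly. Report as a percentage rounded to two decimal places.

6.09%

Compound the nominal returns: 1.0568 × 1.1338 × 1.0722 = 1.28470987.
Compound inflation: 0.9960 × 1.0105 × 1.0691 = 1.07600425.
Deflate: 1.28470987 / 1.07600425 = 1.19396357.
Annualized real rate = 1.19396357^(1/3) − 1 = 6.0874% → 6.09%.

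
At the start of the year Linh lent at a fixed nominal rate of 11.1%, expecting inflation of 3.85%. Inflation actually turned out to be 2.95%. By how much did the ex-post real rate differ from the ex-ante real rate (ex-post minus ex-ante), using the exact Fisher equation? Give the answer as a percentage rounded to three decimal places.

Ex-ante: (1 + 0.1110)/(1 + 0.0385) − 1 = 6.9812%
Ex-post: (1 + 0.1110)/(1 + 0.0295) − 1 = 7.9165%
Difference (ex-post − ex-ante) = 0.9352% → 0.935%.

0.935%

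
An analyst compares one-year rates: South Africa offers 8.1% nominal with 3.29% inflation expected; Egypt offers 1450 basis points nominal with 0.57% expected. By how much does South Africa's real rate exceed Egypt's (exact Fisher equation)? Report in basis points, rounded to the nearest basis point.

-919 basis points

South Africa: (1 + 0.0810)/(1 + 0.0329) − 1 = 4.6568%
Egypt: (1 + 0.1450)/(1 + 0.0057) − 1 = 13.8510%
Differential = 4.6568% − 13.8510% = -9.1943% → -919 basis points.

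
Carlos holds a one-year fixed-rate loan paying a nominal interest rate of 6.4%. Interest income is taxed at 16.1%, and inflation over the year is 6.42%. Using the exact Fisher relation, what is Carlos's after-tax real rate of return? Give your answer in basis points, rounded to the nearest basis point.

-99 basis points

After-tax nominal return = 6.4% × (1 − 0.161) = 5.3696%.
1 + r = 1.053696 / 1.06420 = 0.990130
After-tax real rate = 0.990130 − 1 → -99 basis points.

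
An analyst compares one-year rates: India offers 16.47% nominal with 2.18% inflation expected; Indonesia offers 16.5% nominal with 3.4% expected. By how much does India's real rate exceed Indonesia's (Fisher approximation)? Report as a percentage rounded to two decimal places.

India: 16.47% − 2.18% = 14.290%
Indonesia: 16.5% − 3.4% = 13.100%
Differential = 1.190% → 1.19%.

1.19%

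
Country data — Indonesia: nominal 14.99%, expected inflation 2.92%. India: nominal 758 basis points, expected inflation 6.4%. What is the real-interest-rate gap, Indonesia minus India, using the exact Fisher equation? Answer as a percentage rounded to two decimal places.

10.62%

Indonesia: (1 + 0.1499)/(1 + 0.0292) − 1 = 11.7276%
India: (1 + 0.0758)/(1 + 0.0640) − 1 = 1.1090%
Differential = 11.7276% − 1.1090% = 10.6185% → 10.62%.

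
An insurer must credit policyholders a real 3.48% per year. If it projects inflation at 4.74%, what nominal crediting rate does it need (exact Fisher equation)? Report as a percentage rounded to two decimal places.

8.38%

(1 + i) = (1 + r)(1 + π) = 1.03480 × 1.04740 = 1.08384952
i = 1.08384952 − 1, so the required nominal rate is 8.38%.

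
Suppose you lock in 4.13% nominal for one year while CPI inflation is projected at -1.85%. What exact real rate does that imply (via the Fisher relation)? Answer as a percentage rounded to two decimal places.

1 + r = 1.04130 / 0.98150 = 1.060927
r = 1.060927 − 1 = 6.0927%, i.e. 6.09%.

6.09%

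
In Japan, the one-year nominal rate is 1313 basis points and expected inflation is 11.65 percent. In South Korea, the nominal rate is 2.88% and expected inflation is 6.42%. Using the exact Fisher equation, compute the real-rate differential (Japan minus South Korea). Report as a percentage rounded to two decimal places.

4.65%

Japan: (1 + 0.1313)/(1 + 0.1165) − 1 = 1.3256%
South Korea: (1 + 0.0288)/(1 + 0.0642) − 1 = -3.3264%
Differential = 1.3256% − (-3.3264%) = 4.6520% → 4.65%.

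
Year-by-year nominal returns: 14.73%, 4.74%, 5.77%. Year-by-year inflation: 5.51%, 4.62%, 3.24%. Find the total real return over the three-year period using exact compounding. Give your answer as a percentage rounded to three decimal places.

11.531%

Nominal growth factor = 1.1473 × 1.0474 × 1.0577 = 1.271019
Price-level growth factor = 1.0551 × 1.0462 × 1.0324 = 1.139610
Real growth factor = 1.271019 / 1.139610 = 1.115310
Total real return = 1.115310 − 1 → 11.531%.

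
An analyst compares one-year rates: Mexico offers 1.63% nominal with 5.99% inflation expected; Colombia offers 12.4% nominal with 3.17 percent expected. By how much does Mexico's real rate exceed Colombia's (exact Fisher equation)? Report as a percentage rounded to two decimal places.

-13.06%

Mexico: (1 + 0.0163)/(1 + 0.0599) − 1 = -4.1136%
Colombia: (1 + 0.1240)/(1 + 0.0317) − 1 = 8.9464%
Differential = -4.1136% − 8.9464% = -13.0600% → -13.06%.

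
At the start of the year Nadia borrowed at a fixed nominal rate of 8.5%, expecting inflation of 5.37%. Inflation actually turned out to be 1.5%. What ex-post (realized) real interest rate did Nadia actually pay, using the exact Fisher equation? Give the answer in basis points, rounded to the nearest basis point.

690 basis points

Ex-post: (1 + 0.0850)/(1 + 0.0150) − 1 = 6.8966%
So the realized real rate is 690 basis points.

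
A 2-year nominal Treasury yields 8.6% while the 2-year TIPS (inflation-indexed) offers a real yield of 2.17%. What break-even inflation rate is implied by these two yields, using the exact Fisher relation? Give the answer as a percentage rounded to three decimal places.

6.293%

(1 + π) = (1 + i)/(1 + r) = 1.08600 / 1.02170 = 1.062934
Break-even inflation = 1.062934 − 1 → 6.293%.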